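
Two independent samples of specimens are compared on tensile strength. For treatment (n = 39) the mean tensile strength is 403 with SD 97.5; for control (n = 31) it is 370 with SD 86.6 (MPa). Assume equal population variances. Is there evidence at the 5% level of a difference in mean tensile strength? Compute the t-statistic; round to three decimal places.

1.477

Let group 1 = treatment, group 2 = control. H0: μ_1 = μ_2; H1: μ_1 ≠ μ_2 (two-sample pooled-variance t-test, two-sided).
s_p² = [(39−1)·97.5² + (31−1)·86.6²]/(39+31−2) = 8620.95
t = (403 − 370)/√[8620.95·(1/39 + 1/31)] = 1.477
df = n₁ + n₂ − 2 = 68
Two-sided p-value ≈ 0.1443
Since p ≈ 0.1443 > α = 0.05, fail to reject H0; the evidence is not statistically significant.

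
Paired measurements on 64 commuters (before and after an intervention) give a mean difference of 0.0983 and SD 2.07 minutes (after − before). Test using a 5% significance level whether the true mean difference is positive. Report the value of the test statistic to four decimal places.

0.3799

H0: μ_d = 0; H1: μ_d > 0 (paired t-test on the differences, right-tailed).
t = d̄/(s_d/√n) = 0.0983/(2.07/√64) = 0.3799
df = n − 1 = 63
p-value = P(T ≥ 0.3799) ≈ 0.353
Since p ≈ 0.353 > α = 0.05, fail to reject H0; the evidence is not statistically significant.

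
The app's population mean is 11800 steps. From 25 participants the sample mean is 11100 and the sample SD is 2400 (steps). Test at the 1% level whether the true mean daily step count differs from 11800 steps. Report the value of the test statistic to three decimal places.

-1.458

H0: μ = 11800; H1: μ ≠ 11800 (one-sample t-test, two-sided).
t = (x̄ − μ₀)/(s/√n) = (11100 − 11800)/(2400/√25) = -1.458
df = n − 1 = 24
Two-sided p-value ≈ 0.1577
Since p ≈ 0.1577 > α = 0.01, fail to reject H0; the evidence is not statistically significant.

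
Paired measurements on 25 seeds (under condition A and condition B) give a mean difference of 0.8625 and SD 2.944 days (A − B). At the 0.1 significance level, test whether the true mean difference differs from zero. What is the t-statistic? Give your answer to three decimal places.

1.465

H0: μ_d = 0; H1: μ_d ≠ 0 (paired t-test on the differences, two-sided).
t = d̄/(s_d/√n) = 0.8625/(2.944/√25) = 1.465
df = n − 1 = 24
Two-sided p-value ≈ 0.1559
Since p ≈ 0.1559 > α = 0.1, fail to reject H0; the data do not provide sufficient evidence against H0.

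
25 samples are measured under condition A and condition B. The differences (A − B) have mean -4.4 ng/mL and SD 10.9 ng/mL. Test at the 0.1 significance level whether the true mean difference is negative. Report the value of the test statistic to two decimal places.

H0: μ_d = 0; H1: μ_d < 0 (paired t-test on the differences, left-tailed).
t = d̄/(s_d/√n) = -4.4/(10.9/√25) = -2.02
df = n − 1 = 24
p-value = P(T ≤ -2.02) ≈ 0.0274
Since p ≈ 0.0274 < α = 0.1, reject H0; the data support H1.

-2.02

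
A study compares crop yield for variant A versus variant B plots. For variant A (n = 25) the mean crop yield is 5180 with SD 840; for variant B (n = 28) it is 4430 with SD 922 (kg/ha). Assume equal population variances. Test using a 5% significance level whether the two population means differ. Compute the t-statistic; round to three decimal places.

3.082

Let group 1 = variant A, group 2 = variant B. H0: μ_1 = μ_2; H1: μ_1 ≠ μ_2 (two-sample pooled-variance t-test, two-sided).
s_p² = [(25−1)·840² + (28−1)·922²]/(25+28−2) = 782092
t = (5180 − 4430)/√[782092·(1/25 + 1/28)] = 3.082
df = n₁ + n₂ − 2 = 51
Two-sided p-value ≈ 0.003
Since p ≈ 0.003 < α = 0.05, reject H0; the data support H1.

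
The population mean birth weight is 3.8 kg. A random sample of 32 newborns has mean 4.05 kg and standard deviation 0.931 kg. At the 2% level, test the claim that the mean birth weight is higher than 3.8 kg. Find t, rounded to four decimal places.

H0: μ = 3.8; H1: μ > 3.8 (one-sample t-test, right-tailed).
t = (x̄ − μ₀)/(s/√n) = (4.05 − 3.8)/(0.931/√32) = 1.5190
df = n − 1 = 31
p-value = P(T ≥ 1.5190) ≈ 0.069
Since p ≈ 0.069 > α = 0.02, fail to reject H0; the evidence is not statistically significant.

1.5190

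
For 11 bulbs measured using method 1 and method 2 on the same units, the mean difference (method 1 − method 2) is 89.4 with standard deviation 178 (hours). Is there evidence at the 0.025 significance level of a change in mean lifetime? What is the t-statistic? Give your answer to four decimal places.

H0: μ_d = 0; H1: μ_d ≠ 0 (paired t-test on the differences, two-sided).
t = d̄/(s_d/√n) = 89.4/(178/√11) = 1.6658
df = n − 1 = 10
Two-sided p-value ≈ 0.127
Since p ≈ 0.127 > α = 0.025, fail to reject H0; the data do not provide sufficient evidence against H0.

1.6658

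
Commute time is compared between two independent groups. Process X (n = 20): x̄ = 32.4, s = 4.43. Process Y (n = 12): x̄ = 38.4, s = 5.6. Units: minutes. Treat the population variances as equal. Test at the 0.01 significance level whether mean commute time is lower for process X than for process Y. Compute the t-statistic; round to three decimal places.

-3.359

Let group 1 = process X, group 2 = process Y. H0: μ_1 = μ_2; H1: μ_1 < μ_2 (two-sample pooled-variance t-test, left-tailed).
s_p² = [(20−1)·4.43² + (12−1)·5.6²]/(20+12−2) = 23.9278
t = (32.4 − 38.4)/√[23.9278·(1/20 + 1/12)] = -3.359
df = n₁ + n₂ − 2 = 30
p-value = P(T ≤ -3.359) ≈ 0.0011
Since p ≈ 0.0011 < α = 0.01, reject H0; the evidence is statistically significant.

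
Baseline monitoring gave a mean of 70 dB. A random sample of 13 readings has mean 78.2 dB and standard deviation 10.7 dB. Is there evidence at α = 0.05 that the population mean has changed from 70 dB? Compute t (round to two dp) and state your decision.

t = 2.76; reject H0

H0: μ = 70; H1: μ ≠ 70 (one-sample t-test, two-sided).
t = (x̄ − μ₀)/(s/√n) = (78.2 − 70)/(10.7/√13) = 2.76
df = n − 1 = 12
Two-sided p-value ≈ 0.0172
Since p ≈ 0.0172 < α = 0.05, reject H0; the data support H1.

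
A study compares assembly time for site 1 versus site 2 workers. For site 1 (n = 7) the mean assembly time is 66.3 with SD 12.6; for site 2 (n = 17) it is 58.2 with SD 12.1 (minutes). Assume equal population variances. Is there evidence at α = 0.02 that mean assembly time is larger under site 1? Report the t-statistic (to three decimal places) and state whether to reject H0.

Let group 1 = site 1, group 2 = site 2. H0: μ_1 = μ_2; H1: μ_1 > μ_2 (two-sample pooled-variance t-test, right-tailed).
s_p² = [(7−1)·12.6² + (17−1)·12.1²]/(7+17−2) = 149.778
t = (66.3 − 58.2)/√[149.778·(1/7 + 1/17)] = 1.474
df = n₁ + n₂ − 2 = 22
p-value = P(T ≥ 1.474) ≈ 0.0774
Since p ≈ 0.0774 > α = 0.02, fail to reject H0; the evidence is not statistically significant.

t = 1.474; fail to reject H0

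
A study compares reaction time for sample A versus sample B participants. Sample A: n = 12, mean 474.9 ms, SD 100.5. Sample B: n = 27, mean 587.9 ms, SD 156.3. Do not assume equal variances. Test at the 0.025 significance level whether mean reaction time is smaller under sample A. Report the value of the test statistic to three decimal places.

-2.704

Let group 1 = sample A, group 2 = sample B. H0: μ_1 = μ_2; H1: μ_1 < μ_2 (Welch's two-sample t-test, left-tailed).
t = (x̄_1 − x̄_2)/√(s_1²/n_1 + s_2²/n_2) = (474.9 − 587.9)/√(100.5²/12 + 156.3²/27) = -2.704
Welch–Satterthwaite df ≈ 31.81
p-value = P(T ≤ -2.704) ≈ 0.0055
Since p ≈ 0.0055 < α = 0.025, reject H0; the evidence is statistically significant.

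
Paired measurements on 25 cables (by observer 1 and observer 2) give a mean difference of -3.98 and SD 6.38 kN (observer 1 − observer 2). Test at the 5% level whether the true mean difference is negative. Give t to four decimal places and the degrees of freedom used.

t = -3.1191, df = 24

H0: μ_d = 0; H1: μ_d < 0 (paired t-test on the differences, left-tailed).
t = d̄/(s_d/√n) = -3.98/(6.38/√25) = -3.1191
df = n − 1 = 24
p-value = P(T ≤ -3.1191) ≈ 0.002
Since p ≈ 0.002 < α = 0.05, reject H0; the data support H1.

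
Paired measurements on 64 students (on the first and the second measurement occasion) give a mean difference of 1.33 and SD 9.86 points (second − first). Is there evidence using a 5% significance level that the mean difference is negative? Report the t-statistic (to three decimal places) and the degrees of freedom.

t = 1.079, df = 63

H0: μ_d = 0; H1: μ_d < 0 (paired t-test on the differences, left-tailed).
t = d̄/(s_d/√n) = 1.33/(9.86/√64) = 1.079
df = n − 1 = 63
p-value = P(T ≤ 1.079) ≈ 0.8577
Since p ≈ 0.8577 > α = 0.05, fail to reject H0; the evidence is not statistically significant.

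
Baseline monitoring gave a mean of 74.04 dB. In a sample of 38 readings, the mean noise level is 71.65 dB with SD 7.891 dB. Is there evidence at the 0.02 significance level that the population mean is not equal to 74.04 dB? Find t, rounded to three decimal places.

H0: μ = 74.04; H1: μ ≠ 74.04 (one-sample t-test, two-sided).
t = (x̄ − μ₀)/(s/√n) = (71.65 − 74.04)/(7.891/√38) = -1.867
df = n − 1 = 37
Two-sided p-value ≈ 0.0698
Since p ≈ 0.0698 > α = 0.02, fail to reject H0; the evidence is not statistically significant.

-1.867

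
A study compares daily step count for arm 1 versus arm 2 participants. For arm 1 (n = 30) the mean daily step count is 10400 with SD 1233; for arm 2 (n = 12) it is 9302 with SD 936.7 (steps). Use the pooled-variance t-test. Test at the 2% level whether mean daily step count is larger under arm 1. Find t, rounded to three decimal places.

Let group 1 = arm 1, group 2 = arm 2. H0: μ_1 = μ_2; H1: μ_1 > μ_2 (two-sample pooled-variance t-test, right-tailed).
s_p² = [(30−1)·1233² + (12−1)·936.7²]/(30+12−2) = 1343500
t = (10400 − 9302)/√[1343500·(1/30 + 1/12)] = 2.773
df = n₁ + n₂ − 2 = 40
p-value = P(T ≥ 2.773) ≈ 0.0042
Since p ≈ 0.0042 < α = 0.02, reject H0; the evidence is statistically significant.

2.773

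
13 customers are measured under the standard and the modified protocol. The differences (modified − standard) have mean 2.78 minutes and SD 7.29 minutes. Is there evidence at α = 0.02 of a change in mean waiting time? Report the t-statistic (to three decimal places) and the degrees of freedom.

t = 1.375, df = 12

H0: μ_d = 0; H1: μ_d ≠ 0 (paired t-test on the differences, two-sided).
t = d̄/(s_d/√n) = 2.78/(7.29/√13) = 1.375
df = n − 1 = 12
Two-sided p-value ≈ 0.194
Since p ≈ 0.194 > α = 0.02, fail to reject H0; the evidence is not statistically significant.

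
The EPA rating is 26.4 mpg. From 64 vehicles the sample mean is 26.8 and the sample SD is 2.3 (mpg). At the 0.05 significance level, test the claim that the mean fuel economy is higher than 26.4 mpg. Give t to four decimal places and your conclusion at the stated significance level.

t = 1.3913; fail to reject H0

H0: μ = 26.4; H1: μ > 26.4 (one-sample t-test, right-tailed).
t = (x̄ − μ₀)/(s/√n) = (26.8 − 26.4)/(2.3/√64) = 1.3913
df = n − 1 = 63
p-value = P(T ≥ 1.3913) ≈ 0.085
Since p ≈ 0.085 > α = 0.05, fail to reject H0; the data do not provide sufficient evidence against H0.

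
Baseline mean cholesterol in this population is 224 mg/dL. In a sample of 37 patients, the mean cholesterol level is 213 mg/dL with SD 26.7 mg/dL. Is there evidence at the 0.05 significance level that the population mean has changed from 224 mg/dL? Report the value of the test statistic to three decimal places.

-2.506

H0: μ = 224; H1: μ ≠ 224 (one-sample t-test, two-sided).
t = (x̄ − μ₀)/(s/√n) = (213 − 224)/(26.7/√37) = -2.506
df = n − 1 = 36
Two-sided p-value ≈ 0.017
Since p ≈ 0.017 < α = 0.05, reject H0; the data support H1.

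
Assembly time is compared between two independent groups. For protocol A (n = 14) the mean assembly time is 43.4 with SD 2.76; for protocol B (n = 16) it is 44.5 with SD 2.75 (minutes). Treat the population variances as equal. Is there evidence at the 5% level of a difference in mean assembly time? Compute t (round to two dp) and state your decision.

t = -1.09; fail to reject H0

Let group 1 = protocol A, group 2 = protocol B. H0: μ_1 = μ_2; H1: μ_1 ≠ μ_2 (two-sample pooled-variance t-test, two-sided).
s_p² = [(14−1)·2.76² + (16−1)·2.75²]/(14+16−2) = 7.58808
t = (43.4 − 44.5)/√[7.58808·(1/14 + 1/16)] = -1.09
df = n₁ + n₂ − 2 = 28
Two-sided p-value ≈ 0.2845
Since p ≈ 0.2845 > α = 0.05, fail to reject H0; the data do not provide sufficient evidence against H0.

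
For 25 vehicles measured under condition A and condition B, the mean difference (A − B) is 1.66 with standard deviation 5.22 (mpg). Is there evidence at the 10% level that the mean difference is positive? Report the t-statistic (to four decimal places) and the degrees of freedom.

t = 1.5900, df = 24

H0: μ_d = 0; H1: μ_d > 0 (paired t-test on the differences, right-tailed).
t = d̄/(s_d/√n) = 1.66/(5.22/√25) = 1.5900
df = n − 1 = 24
p-value = P(T ≥ 1.5900) ≈ 0.062
Since p ≈ 0.062 < α = 0.1, reject H0; the evidence is statistically significant.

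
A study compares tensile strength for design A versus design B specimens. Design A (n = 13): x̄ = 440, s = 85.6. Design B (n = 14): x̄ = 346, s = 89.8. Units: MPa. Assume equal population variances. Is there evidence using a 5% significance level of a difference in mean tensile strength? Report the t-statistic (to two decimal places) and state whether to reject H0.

Let group 1 = design A, group 2 = design B. H0: μ_1 = μ_2; H1: μ_1 ≠ μ_2 (two-sample pooled-variance t-test, two-sided).
s_p² = [(13−1)·85.6² + (14−1)·89.8²]/(13+14−2) = 7710.43
t = (440 − 346)/√[7710.43·(1/13 + 1/14)] = 2.78
df = n₁ + n₂ − 2 = 25
Two-sided p-value ≈ 0.0102
Since p ≈ 0.0102 < α = 0.05, reject H0; the evidence is statistically significant.

t = 2.78; reject H0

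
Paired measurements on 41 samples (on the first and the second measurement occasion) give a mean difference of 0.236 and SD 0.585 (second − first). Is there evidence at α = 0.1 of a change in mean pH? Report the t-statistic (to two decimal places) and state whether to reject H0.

t = 2.58; reject H0

H0: μ_d = 0; H1: μ_d ≠ 0 (paired t-test on the differences, two-sided).
t = d̄/(s_d/√n) = 0.236/(0.585/√41) = 2.58
df = n − 1 = 40
Two-sided p-value ≈ 0.0136
Since p ≈ 0.0136 < α = 0.1, reject H0; the data support H1.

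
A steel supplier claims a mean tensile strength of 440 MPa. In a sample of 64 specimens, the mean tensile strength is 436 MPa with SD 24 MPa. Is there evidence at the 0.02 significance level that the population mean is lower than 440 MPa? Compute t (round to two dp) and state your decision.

H0: μ = 440; H1: μ < 440 (one-sample t-test, left-tailed).
t = (x̄ − μ₀)/(s/√n) = (436 − 440)/(24/√64) = -1.33
df = n − 1 = 63
p-value = P(T ≤ -1.33) ≈ 0.094
Since p ≈ 0.094 > α = 0.02, fail to reject H0; the evidence is not statistically significant.

t = -1.33; fail to reject H0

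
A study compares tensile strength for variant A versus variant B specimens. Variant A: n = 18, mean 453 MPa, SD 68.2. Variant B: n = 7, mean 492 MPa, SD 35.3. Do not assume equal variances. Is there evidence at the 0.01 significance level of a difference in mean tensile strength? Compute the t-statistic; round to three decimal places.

-1.867

Let group 1 = variant A, group 2 = variant B. H0: μ_1 = μ_2; H1: μ_1 ≠ μ_2 (Welch's two-sample t-test, two-sided).
t = (x̄_1 − x̄_2)/√(s_1²/n_1 + s_2²/n_2) = (453 − 492)/√(68.2²/18 + 35.3²/7) = -1.867
Welch–Satterthwaite df ≈ 20.68
Two-sided p-value ≈ 0.076
Since p ≈ 0.076 > α = 0.01, fail to reject H0; the data do not provide sufficient evidence against H0.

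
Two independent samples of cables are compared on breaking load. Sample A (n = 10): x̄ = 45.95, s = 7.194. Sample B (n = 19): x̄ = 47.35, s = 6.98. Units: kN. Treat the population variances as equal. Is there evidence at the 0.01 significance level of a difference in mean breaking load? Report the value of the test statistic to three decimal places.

Let group 1 = sample A, group 2 = sample B. H0: μ_1 = μ_2; H1: μ_1 ≠ μ_2 (two-sample pooled-variance t-test, two-sided).
s_p² = [(10−1)·7.194² + (19−1)·6.98²]/(10+19−2) = 49.7315
t = (45.95 − 47.35)/√[49.7315·(1/10 + 1/19)] = -0.508
df = n₁ + n₂ − 2 = 27
Two-sided p-value ≈ 0.6155
Since p ≈ 0.6155 > α = 0.01, fail to reject H0; the data do not provide sufficient evidence against H0.

-0.508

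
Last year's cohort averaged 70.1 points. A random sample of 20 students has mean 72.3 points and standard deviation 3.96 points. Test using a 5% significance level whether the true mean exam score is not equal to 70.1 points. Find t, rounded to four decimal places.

H0: μ = 70.1; H1: μ ≠ 70.1 (one-sample t-test, two-sided).
t = (x̄ − μ₀)/(s/√n) = (72.3 − 70.1)/(3.96/√20) = 2.4845
df = n − 1 = 19
Two-sided p-value ≈ 0.0225
Since p ≈ 0.0225 < α = 0.05, reject H0; the data support H1.

2.4845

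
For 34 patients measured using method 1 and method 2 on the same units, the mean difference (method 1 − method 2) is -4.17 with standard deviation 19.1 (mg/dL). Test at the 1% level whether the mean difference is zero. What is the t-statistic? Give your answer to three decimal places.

-1.273

H0: μ_d = 0; H1: μ_d ≠ 0 (paired t-test on the differences, two-sided).
t = d̄/(s_d/√n) = -4.17/(19.1/√34) = -1.273
df = n − 1 = 33
Two-sided p-value ≈ 0.212
Since p ≈ 0.212 > α = 0.01, fail to reject H0; the data do not provide sufficient evidence against H0.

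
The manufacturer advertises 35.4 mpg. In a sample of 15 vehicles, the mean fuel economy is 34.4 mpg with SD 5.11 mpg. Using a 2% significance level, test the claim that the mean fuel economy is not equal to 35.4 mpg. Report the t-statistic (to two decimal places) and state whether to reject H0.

H0: μ = 35.4; H1: μ ≠ 35.4 (one-sample t-test, two-sided).
t = (x̄ − μ₀)/(s/√n) = (34.4 − 35.4)/(5.11/√15) = -0.76
df = n − 1 = 14
Two-sided p-value ≈ 0.461
Since p ≈ 0.461 > α = 0.02, fail to reject H0; the data do not provide sufficient evidence against H0.

t = -0.76; fail to reject H0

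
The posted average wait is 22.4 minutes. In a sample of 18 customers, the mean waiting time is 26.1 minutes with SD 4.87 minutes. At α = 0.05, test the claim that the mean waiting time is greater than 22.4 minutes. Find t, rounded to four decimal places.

H0: μ = 22.4; H1: μ > 22.4 (one-sample t-test, right-tailed).
t = (x̄ − μ₀)/(s/√n) = (26.1 − 22.4)/(4.87/√18) = 3.2234
df = n − 1 = 17
p-value = P(T ≥ 3.2234) ≈ 0.002
Since p ≈ 0.002 < α = 0.05, reject H0; the evidence is statistically significant.

3.2234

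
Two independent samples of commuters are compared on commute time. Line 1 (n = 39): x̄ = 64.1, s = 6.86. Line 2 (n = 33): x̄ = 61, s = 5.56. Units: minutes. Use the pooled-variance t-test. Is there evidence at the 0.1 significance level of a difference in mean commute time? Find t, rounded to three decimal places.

Let group 1 = line 1, group 2 = line 2. H0: μ_1 = μ_2; H1: μ_1 ≠ μ_2 (two-sample pooled-variance t-test, two-sided).
s_p² = [(39−1)·6.86² + (33−1)·5.56²]/(39+33−2) = 39.6786
t = (64.1 − 61)/√[39.6786·(1/39 + 1/33)] = 2.081
df = n₁ + n₂ − 2 = 70
Two-sided p-value ≈ 0.0411
Since p ≈ 0.0411 < α = 0.1, reject H0; the evidence is statistically significant.

2.081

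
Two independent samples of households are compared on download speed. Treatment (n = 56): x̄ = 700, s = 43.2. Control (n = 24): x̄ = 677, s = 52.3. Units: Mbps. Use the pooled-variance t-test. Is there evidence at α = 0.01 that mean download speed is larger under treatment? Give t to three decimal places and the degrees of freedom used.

Let group 1 = treatment, group 2 = control. H0: μ_1 = μ_2; H1: μ_1 > μ_2 (two-sample pooled-variance t-test, right-tailed).
s_p² = [(56−1)·43.2² + (24−1)·52.3²]/(56+24−2) = 2122.5
t = (700 − 677)/√[2122.5·(1/56 + 1/24)] = 2.046
df = n₁ + n₂ − 2 = 78
p-value = P(T ≥ 2.046) ≈ 0.022
Since p ≈ 0.022 > α = 0.01, fail to reject H0; the evidence is not statistically significant.

t = 2.046, df = 78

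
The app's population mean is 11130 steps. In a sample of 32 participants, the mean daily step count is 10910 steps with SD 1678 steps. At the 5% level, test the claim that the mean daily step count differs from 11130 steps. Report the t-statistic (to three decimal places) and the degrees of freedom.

H0: μ = 11130; H1: μ ≠ 11130 (one-sample t-test, two-sided).
t = (x̄ − μ₀)/(s/√n) = (10910 − 11130)/(1678/√32) = -0.742
df = n − 1 = 31
Two-sided p-value ≈ 0.464
Since p ≈ 0.464 > α = 0.05, fail to reject H0; the data do not provide sufficient evidence against H0.

t = -0.742, df = 31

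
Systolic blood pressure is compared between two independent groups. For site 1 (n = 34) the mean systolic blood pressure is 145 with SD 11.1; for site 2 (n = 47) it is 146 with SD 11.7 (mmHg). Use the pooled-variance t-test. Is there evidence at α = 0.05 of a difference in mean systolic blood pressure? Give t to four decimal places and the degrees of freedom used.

t = -0.3878, df = 79

Let group 1 = site 1, group 2 = site 2. H0: μ_1 = μ_2; H1: μ_1 ≠ μ_2 (two-sample pooled-variance t-test, two-sided).
s_p² = [(34−1)·11.1² + (47−1)·11.7²]/(34+47−2) = 131.176
t = (145 − 146)/√[131.176·(1/34 + 1/47)] = -0.3878
df = n₁ + n₂ − 2 = 79
Two-sided p-value ≈ 0.699
Since p ≈ 0.699 > α = 0.05, fail to reject H0; the evidence is not statistically significant.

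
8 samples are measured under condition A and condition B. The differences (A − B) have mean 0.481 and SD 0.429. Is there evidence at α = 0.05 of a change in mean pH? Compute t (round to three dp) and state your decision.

H0: μ_d = 0; H1: μ_d ≠ 0 (paired t-test on the differences, two-sided).
t = d̄/(s_d/√n) = 0.481/(0.429/√8) = 3.171
df = n − 1 = 7
Two-sided p-value ≈ 0.016
Since p ≈ 0.016 < α = 0.05, reject H0; the data support H1.

t = 3.171; reject H0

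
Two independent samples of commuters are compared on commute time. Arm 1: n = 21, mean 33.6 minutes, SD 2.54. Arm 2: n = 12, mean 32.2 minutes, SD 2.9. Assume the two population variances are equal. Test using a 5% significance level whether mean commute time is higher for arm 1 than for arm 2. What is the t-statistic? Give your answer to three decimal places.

Let group 1 = arm 1, group 2 = arm 2. H0: μ_1 = μ_2; H1: μ_1 > μ_2 (two-sample pooled-variance t-test, right-tailed).
s_p² = [(21−1)·2.54² + (12−1)·2.9²]/(21+12−2) = 7.14652
t = (33.6 − 32.2)/√[7.14652·(1/21 + 1/12)] = 1.447
df = n₁ + n₂ − 2 = 31
p-value = P(T ≥ 1.447) ≈ 0.0789
Since p ≈ 0.0789 > α = 0.05, fail to reject H0; the data do not provide sufficient evidence against H0.

1.447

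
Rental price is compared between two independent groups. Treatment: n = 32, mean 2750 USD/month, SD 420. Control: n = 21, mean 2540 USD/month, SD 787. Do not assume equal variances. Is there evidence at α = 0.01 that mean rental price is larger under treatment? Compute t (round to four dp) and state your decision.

Let group 1 = treatment, group 2 = control. H0: μ_1 = μ_2; H1: μ_1 > μ_2 (Welch's two-sample t-test, right-tailed).
t = (x̄_1 − x̄_2)/√(s_1²/n_1 + s_2²/n_2) = (2750 − 2540)/√(420²/32 + 787²/21) = 1.1224
Welch–Satterthwaite df ≈ 27.55
p-value = P(T ≥ 1.1224) ≈ 0.1357
Since p ≈ 0.1357 > α = 0.01, fail to reject H0; the data do not provide sufficient evidence against H0.

t = 1.1224; fail to reject H0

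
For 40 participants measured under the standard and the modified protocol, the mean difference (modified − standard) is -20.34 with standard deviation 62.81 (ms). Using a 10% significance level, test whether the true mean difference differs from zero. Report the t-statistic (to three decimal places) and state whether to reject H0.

t = -2.048; reject H0

H0: μ_d = 0; H1: μ_d ≠ 0 (paired t-test on the differences, two-sided).
t = d̄/(s_d/√n) = -20.34/(62.81/√40) = -2.048
df = n − 1 = 39
Two-sided p-value ≈ 0.0473
Since p ≈ 0.0473 < α = 0.1, reject H0; the evidence is statistically significant.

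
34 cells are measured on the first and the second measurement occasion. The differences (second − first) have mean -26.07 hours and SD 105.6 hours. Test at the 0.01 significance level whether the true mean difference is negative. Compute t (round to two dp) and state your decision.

t = -1.44; fail to reject H0

H0: μ_d = 0; H1: μ_d < 0 (paired t-test on the differences, left-tailed).
t = d̄/(s_d/√n) = -26.07/(105.6/√34) = -1.44
df = n − 1 = 33
p-value = P(T ≤ -1.44) ≈ 0.0797
Since p ≈ 0.0797 > α = 0.01, fail to reject H0; the evidence is not statistically significant.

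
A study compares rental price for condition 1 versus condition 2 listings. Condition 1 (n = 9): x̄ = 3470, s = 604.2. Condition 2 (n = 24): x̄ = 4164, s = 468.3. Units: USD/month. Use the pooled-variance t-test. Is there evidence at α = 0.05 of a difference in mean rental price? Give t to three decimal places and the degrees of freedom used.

t = -3.503, df = 31

Let group 1 = condition 1, group 2 = condition 2. H0: μ_1 = μ_2; H1: μ_1 ≠ μ_2 (two-sample pooled-variance t-test, two-sided).
s_p² = [(9−1)·604.2² + (24−1)·468.3²]/(9+24−2) = 256919
t = (3470 − 4164)/√[256919·(1/9 + 1/24)] = -3.503
df = n₁ + n₂ − 2 = 31
Two-sided p-value ≈ 0.001
Since p ≈ 0.001 < α = 0.05, reject H0; the evidence is statistically significant.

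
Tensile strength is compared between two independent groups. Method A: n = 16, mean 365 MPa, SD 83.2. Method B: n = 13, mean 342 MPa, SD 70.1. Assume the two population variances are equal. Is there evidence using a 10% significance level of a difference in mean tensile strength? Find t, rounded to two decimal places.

0.79

Let group 1 = method A, group 2 = method B. H0: μ_1 = μ_2; H1: μ_1 ≠ μ_2 (two-sample pooled-variance t-test, two-sided).
s_p² = [(16−1)·83.2² + (13−1)·70.1²]/(16+13−2) = 6029.69
t = (365 − 342)/√[6029.69·(1/16 + 1/13)] = 0.79
df = n₁ + n₂ − 2 = 27
Two-sided p-value ≈ 0.435
Since p ≈ 0.435 > α = 0.1, fail to reject H0; the data do not provide sufficient evidence against H0.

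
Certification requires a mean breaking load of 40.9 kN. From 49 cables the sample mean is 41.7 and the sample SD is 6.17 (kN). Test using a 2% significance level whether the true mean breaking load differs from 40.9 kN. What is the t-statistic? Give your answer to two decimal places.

0.91

H0: μ = 40.9; H1: μ ≠ 40.9 (one-sample t-test, two-sided).
t = (x̄ − μ₀)/(s/√n) = (41.7 − 40.9)/(6.17/√49) = 0.91
df = n − 1 = 48
Two-sided p-value ≈ 0.369
Since p ≈ 0.369 > α = 0.02, fail to reject H0; the data do not provide sufficient evidence against H0.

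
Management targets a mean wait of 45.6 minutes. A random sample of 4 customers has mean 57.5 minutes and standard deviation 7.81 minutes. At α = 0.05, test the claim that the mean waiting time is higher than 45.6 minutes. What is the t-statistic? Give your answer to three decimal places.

3.047

H0: μ = 45.6; H1: μ > 45.6 (one-sample t-test, right-tailed).
t = (x̄ − μ₀)/(s/√n) = (57.5 − 45.6)/(7.81/√4) = 3.047
df = n − 1 = 3
p-value = P(T ≥ 3.047) ≈ 0.0278
Since p ≈ 0.0278 < α = 0.05, reject H0; the evidence is statistically significant.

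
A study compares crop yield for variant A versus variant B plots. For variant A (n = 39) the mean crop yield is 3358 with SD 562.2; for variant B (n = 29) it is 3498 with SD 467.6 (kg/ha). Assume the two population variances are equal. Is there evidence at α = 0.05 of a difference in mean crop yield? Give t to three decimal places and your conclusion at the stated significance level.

t = -1.089; fail to reject H0

Let group 1 = variant A, group 2 = variant B. H0: μ_1 = μ_2; H1: μ_1 ≠ μ_2 (two-sample pooled-variance t-test, two-sided).
s_p² = [(39−1)·562.2² + (29−1)·467.6²]/(39+29−2) = 274740
t = (3358 − 3498)/√[274740·(1/39 + 1/29)] = -1.089
df = n₁ + n₂ − 2 = 66
Two-sided p-value ≈ 0.2800
Since p ≈ 0.2800 > α = 0.05, fail to reject H0; the evidence is not statistically significant.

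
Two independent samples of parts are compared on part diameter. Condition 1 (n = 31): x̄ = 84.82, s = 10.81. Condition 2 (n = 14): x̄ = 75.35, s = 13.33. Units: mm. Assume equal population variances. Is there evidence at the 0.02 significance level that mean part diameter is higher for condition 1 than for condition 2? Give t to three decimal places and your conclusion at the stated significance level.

t = 2.529; reject H0

Let group 1 = condition 1, group 2 = condition 2. H0: μ_1 = μ_2; H1: μ_1 > μ_2 (two-sample pooled-variance t-test, right-tailed).
s_p² = [(31−1)·10.81² + (14−1)·13.33²]/(31+14−2) = 135.247
t = (84.82 − 75.35)/√[135.247·(1/31 + 1/14)] = 2.529
df = n₁ + n₂ − 2 = 43
p-value = P(T ≥ 2.529) ≈ 0.0076
Since p ≈ 0.0076 < α = 0.02, reject H0; the data support H1.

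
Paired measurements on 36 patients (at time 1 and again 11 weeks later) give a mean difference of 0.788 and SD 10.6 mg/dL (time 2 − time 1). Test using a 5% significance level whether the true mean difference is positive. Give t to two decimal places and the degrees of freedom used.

t = 0.45, df = 35

H0: μ_d = 0; H1: μ_d > 0 (paired t-test on the differences, right-tailed).
t = d̄/(s_d/√n) = 0.788/(10.6/√36) = 0.45
df = n − 1 = 35
p-value = P(T ≥ 0.45) ≈ 0.329
Since p ≈ 0.329 > α = 0.05, fail to reject H0; the data do not provide sufficient evidence against H0.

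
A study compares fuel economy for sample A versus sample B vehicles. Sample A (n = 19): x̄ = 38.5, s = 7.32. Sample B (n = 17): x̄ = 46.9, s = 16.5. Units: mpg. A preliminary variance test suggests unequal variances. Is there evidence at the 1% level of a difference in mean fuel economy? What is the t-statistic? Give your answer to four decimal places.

Let group 1 = sample A, group 2 = sample B. H0: μ_1 = μ_2; H1: μ_1 ≠ μ_2 (Welch's two-sample t-test, two-sided).
t = (x̄_1 − x̄_2)/√(s_1²/n_1 + s_2²/n_2) = (38.5 − 46.9)/√(7.32²/19 + 16.5²/17) = -1.9355
Welch–Satterthwaite df ≈ 21.54
Two-sided p-value ≈ 0.0662
Since p ≈ 0.0662 > α = 0.01, fail to reject H0; the evidence is not statistically significant.

-1.9355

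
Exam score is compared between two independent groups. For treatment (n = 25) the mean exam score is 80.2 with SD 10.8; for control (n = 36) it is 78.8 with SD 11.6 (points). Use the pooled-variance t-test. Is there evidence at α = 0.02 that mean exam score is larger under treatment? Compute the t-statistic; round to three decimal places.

Let group 1 = treatment, group 2 = control. H0: μ_1 = μ_2; H1: μ_1 > μ_2 (two-sample pooled-variance t-test, right-tailed).
s_p² = [(25−1)·10.8² + (36−1)·11.6²]/(25+36−2) = 127.271
t = (80.2 − 78.8)/√[127.271·(1/25 + 1/36)] = 0.477
df = n₁ + n₂ − 2 = 59
p-value = P(T ≥ 0.477) ≈ 0.318
Since p ≈ 0.318 > α = 0.02, fail to reject H0; the data do not provide sufficient evidence against H0.

0.477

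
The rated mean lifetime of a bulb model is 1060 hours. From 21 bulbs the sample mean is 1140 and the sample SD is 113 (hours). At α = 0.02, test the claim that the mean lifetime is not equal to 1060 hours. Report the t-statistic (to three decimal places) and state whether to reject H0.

H0: μ = 1060; H1: μ ≠ 1060 (one-sample t-test, two-sided).
t = (x̄ − μ₀)/(s/√n) = (1140 − 1060)/(113/√21) = 3.244
df = n − 1 = 20
Two-sided p-value ≈ 0.004
Since p ≈ 0.004 < α = 0.02, reject H0; the evidence is statistically significant.

t = 3.244; reject H0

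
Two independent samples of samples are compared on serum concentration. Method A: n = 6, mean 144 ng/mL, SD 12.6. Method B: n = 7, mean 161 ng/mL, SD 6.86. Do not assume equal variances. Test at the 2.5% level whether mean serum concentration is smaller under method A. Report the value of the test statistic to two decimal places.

Let group 1 = method A, group 2 = method B. H0: μ_1 = μ_2; H1: μ_1 < μ_2 (Welch's two-sample t-test, left-tailed).
t = (x̄_1 − x̄_2)/√(s_1²/n_1 + s_2²/n_2) = (144 − 161)/√(12.6²/6 + 6.86²/7) = -2.95
Welch–Satterthwaite df ≈ 7.46
p-value = P(T ≤ -2.95) ≈ 0.010
Since p ≈ 0.010 < α = 0.025, reject H0; the data support H1.

-2.95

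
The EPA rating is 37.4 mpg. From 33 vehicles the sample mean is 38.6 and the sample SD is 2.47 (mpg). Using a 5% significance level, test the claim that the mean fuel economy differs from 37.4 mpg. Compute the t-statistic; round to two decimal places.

2.79

H0: μ = 37.4; H1: μ ≠ 37.4 (one-sample t-test, two-sided).
t = (x̄ − μ₀)/(s/√n) = (38.6 − 37.4)/(2.47/√33) = 2.79
df = n − 1 = 32
Two-sided p-value ≈ 0.009
Since p ≈ 0.009 < α = 0.05, reject H0; the data support H1.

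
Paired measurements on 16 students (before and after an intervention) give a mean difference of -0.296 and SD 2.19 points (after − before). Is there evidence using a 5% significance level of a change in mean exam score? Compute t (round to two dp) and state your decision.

H0: μ_d = 0; H1: μ_d ≠ 0 (paired t-test on the differences, two-sided).
t = d̄/(s_d/√n) = -0.296/(2.19/√16) = -0.54
df = n − 1 = 15
Two-sided p-value ≈ 0.5967
Since p ≈ 0.5967 > α = 0.05, fail to reject H0; the evidence is not statistically significant.

t = -0.54; fail to reject H0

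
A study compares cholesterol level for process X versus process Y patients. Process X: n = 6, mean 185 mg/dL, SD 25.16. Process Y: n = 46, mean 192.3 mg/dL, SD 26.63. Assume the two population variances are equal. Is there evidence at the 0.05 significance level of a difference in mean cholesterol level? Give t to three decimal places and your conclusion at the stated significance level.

t = -0.635; fail to reject H0

Let group 1 = process X, group 2 = process Y. H0: μ_1 = μ_2; H1: μ_1 ≠ μ_2 (two-sample pooled-variance t-test, two-sided).
s_p² = [(6−1)·25.16² + (46−1)·26.63²]/(6+46−2) = 701.544
t = (185 − 192.3)/√[701.544·(1/6 + 1/46)] = -0.635
df = n₁ + n₂ − 2 = 50
Two-sided p-value ≈ 0.528
Since p ≈ 0.528 > α = 0.05, fail to reject H0; the evidence is not statistically significant.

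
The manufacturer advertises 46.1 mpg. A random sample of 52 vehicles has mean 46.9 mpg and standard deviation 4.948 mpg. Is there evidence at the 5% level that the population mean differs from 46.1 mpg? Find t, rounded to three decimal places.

H0: μ = 46.1; H1: μ ≠ 46.1 (one-sample t-test, two-sided).
t = (x̄ − μ₀)/(s/√n) = (46.9 − 46.1)/(4.948/√52) = 1.166
df = n − 1 = 51
Two-sided p-value ≈ 0.249
Since p ≈ 0.249 > α = 0.05, fail to reject H0; the evidence is not statistically significant.

1.166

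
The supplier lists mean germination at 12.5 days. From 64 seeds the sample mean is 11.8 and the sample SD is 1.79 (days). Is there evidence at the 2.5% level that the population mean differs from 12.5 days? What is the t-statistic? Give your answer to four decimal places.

-3.1285

H0: μ = 12.5; H1: μ ≠ 12.5 (one-sample t-test, two-sided).
t = (x̄ − μ₀)/(s/√n) = (11.8 − 12.5)/(1.79/√64) = -3.1285
df = n − 1 = 63
Two-sided p-value ≈ 0.003
Since p ≈ 0.003 < α = 0.025, reject H0; the evidence is statistically significant.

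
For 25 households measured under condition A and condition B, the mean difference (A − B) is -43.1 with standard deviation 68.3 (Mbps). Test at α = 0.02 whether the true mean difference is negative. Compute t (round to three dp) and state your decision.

t = -3.155; reject H0

H0: μ_d = 0; H1: μ_d < 0 (paired t-test on the differences, left-tailed).
t = d̄/(s_d/√n) = -43.1/(68.3/√25) = -3.155
df = n − 1 = 24
p-value = P(T ≤ -3.155) ≈ 0.0021
Since p ≈ 0.0021 < α = 0.02, reject H0; the evidence is statistically significant.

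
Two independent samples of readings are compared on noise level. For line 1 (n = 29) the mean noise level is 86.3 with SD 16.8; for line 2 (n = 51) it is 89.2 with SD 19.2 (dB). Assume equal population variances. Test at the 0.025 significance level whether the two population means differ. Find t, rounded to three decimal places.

-0.679

Let group 1 = line 1, group 2 = line 2. H0: μ_1 = μ_2; H1: μ_1 ≠ μ_2 (two-sample pooled-variance t-test, two-sided).
s_p² = [(29−1)·16.8² + (51−1)·19.2²]/(29+51−2) = 337.625
t = (86.3 − 89.2)/√[337.625·(1/29 + 1/51)] = -0.679
df = n₁ + n₂ − 2 = 78
Two-sided p-value ≈ 0.499
Since p ≈ 0.499 > α = 0.025, fail to reject H0; the data do not provide sufficient evidence against H0.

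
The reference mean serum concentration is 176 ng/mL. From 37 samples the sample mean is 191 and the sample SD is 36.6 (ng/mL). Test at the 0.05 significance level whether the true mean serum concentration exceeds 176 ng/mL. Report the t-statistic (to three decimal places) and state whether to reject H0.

H0: μ = 176; H1: μ > 176 (one-sample t-test, right-tailed).
t = (x̄ − μ₀)/(s/√n) = (191 − 176)/(36.6/√37) = 2.493
df = n − 1 = 36
p-value = P(T ≥ 2.493) ≈ 0.0087
Since p ≈ 0.0087 < α = 0.05, reject H0; the evidence is statistically significant.

t = 2.493; reject H0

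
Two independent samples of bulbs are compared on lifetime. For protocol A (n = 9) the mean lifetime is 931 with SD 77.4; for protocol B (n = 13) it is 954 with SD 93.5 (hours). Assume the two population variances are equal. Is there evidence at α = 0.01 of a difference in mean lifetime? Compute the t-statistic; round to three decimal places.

Let group 1 = protocol A, group 2 = protocol B. H0: μ_1 = μ_2; H1: μ_1 ≠ μ_2 (two-sample pooled-variance t-test, two-sided).
s_p² = [(9−1)·77.4² + (13−1)·93.5²]/(9+13−2) = 7641.65
t = (931 − 954)/√[7641.65·(1/9 + 1/13)] = -0.607
df = n₁ + n₂ − 2 = 20
Two-sided p-value ≈ 0.551
Since p ≈ 0.551 > α = 0.01, fail to reject H0; the evidence is not statistically significant.

-0.607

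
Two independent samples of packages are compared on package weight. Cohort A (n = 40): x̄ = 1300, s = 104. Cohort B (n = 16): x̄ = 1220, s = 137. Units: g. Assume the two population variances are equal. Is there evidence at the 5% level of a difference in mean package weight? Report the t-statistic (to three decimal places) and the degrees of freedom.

t = 2.370, df = 54

Let group 1 = cohort A, group 2 = cohort B. H0: μ_1 = μ_2; H1: μ_1 ≠ μ_2 (two-sample pooled-variance t-test, two-sided).
s_p² = [(40−1)·104² + (16−1)·137²]/(40+16−2) = 13025.2
t = (1300 − 1220)/√[13025.2·(1/40 + 1/16)] = 2.370
df = n₁ + n₂ − 2 = 54
Two-sided p-value ≈ 0.0214
Since p ≈ 0.0214 < α = 0.05, reject H0; the evidence is statistically significant.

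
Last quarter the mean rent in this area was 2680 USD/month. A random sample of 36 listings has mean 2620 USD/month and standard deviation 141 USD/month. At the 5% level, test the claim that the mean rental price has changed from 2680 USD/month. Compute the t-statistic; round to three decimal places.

H0: μ = 2680; H1: μ ≠ 2680 (one-sample t-test, two-sided).
t = (x̄ − μ₀)/(s/√n) = (2620 − 2680)/(141/√36) = -2.553
df = n − 1 = 35
Two-sided p-value ≈ 0.0152
Since p ≈ 0.0152 < α = 0.05, reject H0; the data support H1.

-2.553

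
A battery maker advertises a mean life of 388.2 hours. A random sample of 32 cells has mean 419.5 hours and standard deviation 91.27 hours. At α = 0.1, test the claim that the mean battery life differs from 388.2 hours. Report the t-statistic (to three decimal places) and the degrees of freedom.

t = 1.940, df = 31

H0: μ = 388.2; H1: μ ≠ 388.2 (one-sample t-test, two-sided).
t = (x̄ − μ₀)/(s/√n) = (419.5 − 388.2)/(91.27/√32) = 1.940
df = n − 1 = 31
Two-sided p-value ≈ 0.062
Since p ≈ 0.062 < α = 0.1, reject H0; the evidence is statistically significant.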